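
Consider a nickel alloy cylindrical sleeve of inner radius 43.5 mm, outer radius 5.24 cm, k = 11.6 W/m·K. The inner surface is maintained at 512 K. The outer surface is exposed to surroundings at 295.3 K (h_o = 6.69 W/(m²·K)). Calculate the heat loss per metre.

Q' = 475 W/m

Treat each layer as a resistance in series:
  R'_nickel alloy = ln(0.0524/0.0435)/(2πk) = 0.1861/(2π·11.6) = 0.002554 m·K/W
  R'_conv,out = 1/(2πr h) = 1/(2π·0.0524·6.69) = 0.4540 m·K/W
ΣR = 0.002554 + 0.4540 = 0.4566 m·K/W
Q' = ΔT/ΣR = (512 K − 295.3 K)/0.4566 = 475 W/m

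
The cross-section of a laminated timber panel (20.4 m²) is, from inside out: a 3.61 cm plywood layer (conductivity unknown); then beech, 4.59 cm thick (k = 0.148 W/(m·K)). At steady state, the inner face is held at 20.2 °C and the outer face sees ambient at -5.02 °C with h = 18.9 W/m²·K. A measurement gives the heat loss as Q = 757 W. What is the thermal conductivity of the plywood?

k = 0.114 W/m·K

ΣR = ΔT/Q = |20.2 − -5.02|/757 = 0.03332 K/W
Known resistances:
  R_beech = L/(kA) = 0.0459/(0.148·20.4) = 0.01520 K/W
  R_conv,out = 1/(hA) = 1/(18.9·20.4) = 0.002594 K/W
R_plywood = ΣR − ΣR_known = 0.03332 − 0.01779 = 0.01553 K/W
L/(kA) = 0.01553 ⇒ k = 0.0361/(0.01553·20.4) = 0.114 W/m·K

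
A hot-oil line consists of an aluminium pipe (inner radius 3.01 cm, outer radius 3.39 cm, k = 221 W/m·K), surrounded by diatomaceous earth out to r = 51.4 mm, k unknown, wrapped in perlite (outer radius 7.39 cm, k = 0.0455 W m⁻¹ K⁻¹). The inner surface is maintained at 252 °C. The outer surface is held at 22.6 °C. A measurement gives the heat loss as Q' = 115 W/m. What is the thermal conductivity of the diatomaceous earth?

ΣR = ΔT/Q' = |252 − 22.6|/115 = 1.995 m·K/W
Known resistances:
  R'_aluminium = ln(0.0339/0.0301)/(2πk) = 0.1189/(2π·221) = 8.562×10^-5 m·K/W
  R'_perlite = ln(0.0739/0.0514)/(2πk) = 0.3631/(2π·0.0455) = 1.270 m·K/W
R_diatomaceous earth = ΣR − ΣR_known = 1.995 − 1.270 = 0.7250 m·K/W
ln(r₂/r₁)/(2πk) = 0.7250 ⇒ k = 0.4162/(2π·0.7250) = 0.0914 W/m·K

k = 0.0914 W/m·K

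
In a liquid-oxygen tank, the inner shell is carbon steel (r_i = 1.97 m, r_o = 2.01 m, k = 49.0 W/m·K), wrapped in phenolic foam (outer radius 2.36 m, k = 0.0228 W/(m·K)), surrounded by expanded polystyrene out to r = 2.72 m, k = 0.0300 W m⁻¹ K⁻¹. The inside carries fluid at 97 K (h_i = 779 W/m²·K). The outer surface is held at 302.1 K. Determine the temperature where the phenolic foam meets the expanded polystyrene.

T = 227.0 K

Series thermal resistances, inner to outer:
  R_conv,in = 1/(4πr²h) = 1/(4π·1.97²·779) = 2.632×10^-5 K/W
  R_carbon steel = (1/1.97 − 1/2.01)/(4πk) = 0.01010/(4π·49.0) = 1.641×10^-5 K/W
  R_phenolic foam = (1/2.01 − 1/2.36)/(4πk) = 0.07378/(4π·0.0228) = 0.2575 K/W
  R_expanded polystyrene = (1/2.36 − 1/2.72)/(4πk) = 0.05608/(4π·0.0300) = 0.1488 K/W
ΣR = 2.632×10^-5 + 1.641×10^-5 + 0.2575 + 0.1488 = 0.4063 K/W
Q = ΔT/ΣR = (97 K − 302.1 K)/0.4063 = -504.8 W
From the inner boundary to the phenolic foam/expanded polystyrene interface, ΣR_partial = 0.2575 K/W.
T_interface = T_in − Q·ΣR_partial = 97 K − (-504.8)(0.2575) = 227.0 K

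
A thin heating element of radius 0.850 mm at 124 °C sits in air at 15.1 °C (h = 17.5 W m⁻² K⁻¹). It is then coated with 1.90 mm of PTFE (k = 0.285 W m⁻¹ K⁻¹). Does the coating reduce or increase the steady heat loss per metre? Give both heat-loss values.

Critical radius for a cylinder: r_cr = k/h = 0.0163 m = 1.63 cm.
Outer radius after coating: r₂ = 8.50×10^-4 + 0.00190 = 0.002750 m.
Since r₁ < r_cr and r₂ ≤ r_cr, the coating moves toward the maximum at r_cr — heat loss rises.
Bare: R = 1/(2πr₁h) = 10.70 m·K/W; Q = 108.9/10.70 = 10.2 W/m.
Coated: R = R_cond + R_conv = 3.963 m·K/W; Q = 108.9/3.963 = 27.5 W/m.

increases: 10.2 → 27.5 W/m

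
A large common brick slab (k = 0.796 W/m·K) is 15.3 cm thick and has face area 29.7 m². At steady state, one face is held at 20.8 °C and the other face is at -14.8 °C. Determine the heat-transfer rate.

Q = kA·ΔT/L = 0.796 × 29.7 × |20.8 °C − -14.8 °C| / 0.153 = 5500 W

Q = 5.50 kW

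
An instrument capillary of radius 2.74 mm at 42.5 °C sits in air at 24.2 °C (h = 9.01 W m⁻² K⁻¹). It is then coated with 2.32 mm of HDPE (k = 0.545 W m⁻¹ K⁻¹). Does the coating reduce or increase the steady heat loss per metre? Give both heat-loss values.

increases: 2.84 → 4.99 W/m

Critical radius for a cylinder: r_cr = k/h = 0.0605 m = 6.05 cm.
Outer radius after coating: r₂ = 0.00274 + 0.00232 = 0.00506 m.
Since r₁ < r_cr and r₂ ≤ r_cr, the coating moves toward the maximum at r_cr — heat loss rises.
Bare: R = 1/(2πr₁h) = 6.447 m·K/W; Q = 18.3/6.447 = 2.84 W/m.
Coated: R = R_cond + R_conv = 3.670 m·K/W; Q = 18.3/3.670 = 4.99 W/m.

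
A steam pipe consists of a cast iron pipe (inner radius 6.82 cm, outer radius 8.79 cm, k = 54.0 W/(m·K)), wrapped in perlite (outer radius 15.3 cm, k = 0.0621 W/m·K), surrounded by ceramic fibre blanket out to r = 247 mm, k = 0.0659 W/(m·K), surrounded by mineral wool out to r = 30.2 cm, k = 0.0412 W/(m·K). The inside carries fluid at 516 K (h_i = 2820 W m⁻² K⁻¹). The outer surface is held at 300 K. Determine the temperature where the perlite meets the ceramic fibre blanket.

Resistance network (inner→outer):
  R'_conv,in = 1/(2πr h) = 1/(2π·0.0682·2820) = 8.275×10^-4 m·K/W
  R'_cast iron = ln(0.0879/0.0682)/(2πk) = 0.2538/(2π·54.0) = 7.479×10^-4 m·K/W
  R'_perlite = ln(0.153/0.0879)/(2πk) = 0.5542/(2π·0.0621) = 1.420 m·K/W
  R'_ceramic fibre blanket = ln(0.247/0.153)/(2πk) = 0.4790/(2π·0.0659) = 1.157 m·K/W
  R'_mineral wool = ln(0.302/0.247)/(2πk) = 0.2010/(2π·0.0412) = 0.7766 m·K/W
ΣR = 8.275×10^-4 + 7.479×10^-4 + 1.420 + 1.157 + 0.7766 = 3.355 m·K/W
Q' = ΔT/ΣR = (516 K − 300 K)/3.355 = 64.38 W/m
From the inner boundary to the perlite/ceramic fibre blanket interface, ΣR_partial = 1.422 m·K/W.
T_interface = T_in − Q'·ΣR_partial = 516 K − (64.38)(1.422) = 424 K

T = 424 K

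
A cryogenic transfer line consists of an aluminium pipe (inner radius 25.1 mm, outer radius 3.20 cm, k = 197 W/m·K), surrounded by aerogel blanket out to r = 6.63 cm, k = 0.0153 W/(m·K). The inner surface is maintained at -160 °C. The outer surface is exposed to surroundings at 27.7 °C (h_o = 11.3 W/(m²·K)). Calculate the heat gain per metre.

Q' = 24.1 W/m

Treat each layer as a resistance in series:
  R'_aluminium = ln(0.0320/0.0251)/(2πk) = 0.2429/(2π·197) = 1.962×10^-4 m·K/W
  R'_aerogel blanket = ln(0.0663/0.0320)/(2πk) = 0.7285/(2π·0.0153) = 7.578 m·K/W
  R'_conv,out = 1/(2πr h) = 1/(2π·0.0663·11.3) = 0.2124 m·K/W
ΣR = 1.962×10^-4 + 7.578 + 0.2124 = 7.791 m·K/W
Q' = ΔT/ΣR = (-160 °C − 27.7 °C)/7.791 = -24.1 W/m
(Negative Q' ⇒ heat flows inward; heat gain = 24.1 W/m.)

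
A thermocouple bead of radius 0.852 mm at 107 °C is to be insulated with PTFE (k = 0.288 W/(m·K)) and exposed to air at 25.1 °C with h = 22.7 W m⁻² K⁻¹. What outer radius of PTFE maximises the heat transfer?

r_cr = 2.54 cm

For a sphere, r_cr = 2k_ins/h = 2·0.288/22.7 = 0.0254 m = 2.54 cm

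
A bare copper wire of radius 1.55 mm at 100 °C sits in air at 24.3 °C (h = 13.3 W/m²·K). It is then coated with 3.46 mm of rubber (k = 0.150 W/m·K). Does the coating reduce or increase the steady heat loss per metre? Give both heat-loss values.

increases: 9.81 → 20.8 W/m

Critical radius for a cylinder: r_cr = k/h = 0.0113 m = 1.13 cm.
Outer radius after coating: r₂ = 0.00155 + 0.00346 = 0.00501 m.
Since r₁ < r_cr and r₂ ≤ r_cr, the coating moves toward the maximum at r_cr — heat loss rises.
Bare: R = 1/(2πr₁h) = 7.720 m·K/W; Q = 75.7/7.720 = 9.81 W/m.
Coated: R = R_cond + R_conv = 3.633 m·K/W; Q = 75.7/3.633 = 20.8 W/m.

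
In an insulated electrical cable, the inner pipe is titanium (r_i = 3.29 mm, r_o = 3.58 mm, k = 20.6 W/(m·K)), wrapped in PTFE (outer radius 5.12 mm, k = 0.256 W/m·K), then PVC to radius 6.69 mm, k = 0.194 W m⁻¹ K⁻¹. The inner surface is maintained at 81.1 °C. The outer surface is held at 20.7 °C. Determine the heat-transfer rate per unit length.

Resistance network (inner→outer):
  R'_titanium = ln(0.00358/0.00329)/(2πk) = 0.08448/(2π·20.6) = 6.527×10^-4 m·K/W
  R'_PTFE = ln(0.00512/0.00358)/(2πk) = 0.3578/(2π·0.256) = 0.2224 m·K/W
  R'_PVC = ln(0.00669/0.00512)/(2πk) = 0.2675/(2π·0.194) = 0.2194 m·K/W
ΣR = 6.527×10^-4 + 0.2224 + 0.2194 = 0.4425 m·K/W
Q' = ΔT/ΣR = (81.1 °C − 20.7 °C)/0.4425 = 136 W/m

Q' = 136 W/m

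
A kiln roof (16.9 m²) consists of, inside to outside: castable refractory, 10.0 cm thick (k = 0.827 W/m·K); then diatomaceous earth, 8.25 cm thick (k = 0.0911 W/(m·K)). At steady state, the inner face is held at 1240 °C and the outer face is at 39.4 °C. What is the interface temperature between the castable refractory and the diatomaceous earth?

Series thermal resistances, inner to outer:
  R_castable refractory = L/(kA) = 0.100/(0.827·16.9) = 0.007155 K/W
  R_diatomaceous earth = L/(kA) = 0.0825/(0.0911·16.9) = 0.05359 K/W
ΣR = 0.007155 + 0.05359 = 0.06075 K/W
Q = ΔT/ΣR = (1240 °C − 39.4 °C)/0.06075 = 19760 W
From the inner boundary to the castable refractory/diatomaceous earth interface, ΣR_partial = 0.007155 K/W.
T_interface = T_in − Q·ΣR_partial = 1240 °C − (19760)(0.007155) = 1099 °C

T = 1099 °C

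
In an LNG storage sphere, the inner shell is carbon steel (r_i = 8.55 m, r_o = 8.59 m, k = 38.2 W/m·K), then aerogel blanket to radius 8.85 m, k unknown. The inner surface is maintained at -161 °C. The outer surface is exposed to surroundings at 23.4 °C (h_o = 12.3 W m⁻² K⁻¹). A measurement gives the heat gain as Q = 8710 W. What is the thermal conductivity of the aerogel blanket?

k = 0.0129 W/m·K

ΣR = ΔT/Q = |-161 − 23.4|/8710 = 0.02117 K/W
Known resistances:
  R_carbon steel = (1/8.55 − 1/8.59)/(4πk) = 5.446×10^-4/(4π·38.2) = 1.135×10^-6 K/W
  R_conv,out = 1/(4πr²h) = 1/(4π·8.85²·12.3) = 8.260×10^-5 K/W
R_aerogel blanket = ΣR − ΣR_known = 0.02117 − 8.373×10^-5 = 0.02109 K/W
(1/r₁−1/r₂)/(4πk) = 0.02109 ⇒ k = 0.003420/(4π·0.02109) = 0.0129 W/m·K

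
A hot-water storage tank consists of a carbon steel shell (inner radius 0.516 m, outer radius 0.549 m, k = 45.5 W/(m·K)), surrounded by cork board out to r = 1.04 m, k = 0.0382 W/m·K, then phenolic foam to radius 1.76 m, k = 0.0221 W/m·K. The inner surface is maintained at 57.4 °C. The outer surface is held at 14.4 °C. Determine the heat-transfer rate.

Resistance network (inner→outer):
  R_carbon steel = (1/0.516 − 1/0.549)/(4πk) = 0.1165/(4π·45.5) = 2.037×10^-4 K/W
  R_cork board = (1/0.549 − 1/1.04)/(4πk) = 0.8600/(4π·0.0382) = 1.791 K/W
  R_phenolic foam = (1/1.04 − 1/1.76)/(4πk) = 0.3934/(4π·0.0221) = 1.416 K/W
ΣR = 2.037×10^-4 + 1.791 + 1.416 = 3.207 K/W
Q = ΔT/ΣR = (57.4 °C − 14.4 °C)/3.207 = 13.4 W

Q = 13.4 W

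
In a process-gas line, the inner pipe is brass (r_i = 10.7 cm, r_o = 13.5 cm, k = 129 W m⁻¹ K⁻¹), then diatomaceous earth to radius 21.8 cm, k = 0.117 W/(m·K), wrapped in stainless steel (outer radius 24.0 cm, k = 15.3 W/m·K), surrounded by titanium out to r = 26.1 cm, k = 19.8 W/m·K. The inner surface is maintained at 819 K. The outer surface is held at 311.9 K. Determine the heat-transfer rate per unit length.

Series thermal resistances, inner to outer:
  R'_brass = ln(0.135/0.107)/(2πk) = 0.2324/(2π·129) = 2.868×10^-4 m·K/W
  R'_diatomaceous earth = ln(0.218/0.135)/(2πk) = 0.4792/(2π·0.117) = 0.6519 m·K/W
  R'_stainless steel = ln(0.240/0.218)/(2πk) = 0.09614/(2π·15.3) = 0.001000 m·K/W
  R'_titanium = ln(0.261/0.240)/(2πk) = 0.08388/(2π·19.8) = 6.743×10^-4 m·K/W
ΣR = 2.868×10^-4 + 0.6519 + 0.001000 + 6.743×10^-4 = 0.6539 m·K/W
Q' = ΔT/ΣR = (819 K − 311.9 K)/0.6539 = 776 W/m

Q' = 776 W/m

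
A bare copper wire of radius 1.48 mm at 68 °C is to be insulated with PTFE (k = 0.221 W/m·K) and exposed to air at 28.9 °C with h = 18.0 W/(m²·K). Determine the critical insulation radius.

For a cylinder, r_cr = k_ins/h = 0.221/18.0 = 0.0123 m = 1.23 cm

r_cr = 1.23 cm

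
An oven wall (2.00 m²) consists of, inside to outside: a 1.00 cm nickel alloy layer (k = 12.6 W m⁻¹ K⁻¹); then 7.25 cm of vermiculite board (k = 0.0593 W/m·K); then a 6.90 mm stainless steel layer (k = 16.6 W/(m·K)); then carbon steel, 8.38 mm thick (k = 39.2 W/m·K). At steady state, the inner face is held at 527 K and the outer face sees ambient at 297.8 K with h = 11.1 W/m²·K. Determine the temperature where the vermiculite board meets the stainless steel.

T = 313.6 K

Treat each layer as a resistance in series:
  R_nickel alloy = L/(kA) = 0.0100/(12.6·2.00) = 3.968×10^-4 K/W
  R_vermiculite board = L/(kA) = 0.0725/(0.0593·2.00) = 0.6113 K/W
  R_stainless steel = L/(kA) = 0.00690/(16.6·2.00) = 2.078×10^-4 K/W
  R_carbon steel = L/(kA) = 0.00838/(39.2·2.00) = 1.069×10^-4 K/W
  R_conv,out = 1/(hA) = 1/(11.1·2.00) = 0.04505 K/W
ΣR = 3.968×10^-4 + 0.6113 + 2.078×10^-4 + 1.069×10^-4 + 0.04505 = 0.6571 K/W
Q = ΔT/ΣR = (527 K − 297.8 K)/0.6571 = 348.8 W
From the inner boundary to the vermiculite board/stainless steel interface, ΣR_partial = 0.6117 K/W.
T_interface = T_in − Q·ΣR_partial = 527 K − (348.8)(0.6117) = 313.6 K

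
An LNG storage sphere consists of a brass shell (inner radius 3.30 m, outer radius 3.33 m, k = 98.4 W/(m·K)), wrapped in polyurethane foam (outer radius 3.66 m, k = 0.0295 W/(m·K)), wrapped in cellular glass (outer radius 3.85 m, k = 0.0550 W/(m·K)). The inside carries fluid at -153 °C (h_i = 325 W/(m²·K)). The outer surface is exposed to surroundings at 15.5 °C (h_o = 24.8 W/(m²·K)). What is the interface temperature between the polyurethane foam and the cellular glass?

T = -20.3 °C

Resistance network (inner→outer):
  R_conv,in = 1/(4πr²h) = 1/(4π·3.30²·325) = 2.248×10^-5 K/W
  R_brass = (1/3.30 − 1/3.33)/(4πk) = 0.002730/(4π·98.4) = 2.208×10^-6 K/W
  R_polyurethane foam = (1/3.33 − 1/3.66)/(4πk) = 0.02708/(4π·0.0295) = 0.07304 K/W
  R_cellular glass = (1/3.66 − 1/3.85)/(4πk) = 0.01348/(4π·0.0550) = 0.01951 K/W
  R_conv,out = 1/(4πr²h) = 1/(4π·3.85²·24.8) = 2.165×10^-4 K/W
ΣR = 2.248×10^-5 + 2.208×10^-6 + 0.07304 + 0.01951 + 2.165×10^-4 = 0.09279 K/W
Q = ΔT/ΣR = (-153 °C − 15.5 °C)/0.09279 = -1816 W
From the inner boundary to the polyurethane foam/cellular glass interface, ΣR_partial = 0.07306 K/W.
T_interface = T_in − Q·ΣR_partial = -153 °C − (-1816)(0.07306) = -20.3 °C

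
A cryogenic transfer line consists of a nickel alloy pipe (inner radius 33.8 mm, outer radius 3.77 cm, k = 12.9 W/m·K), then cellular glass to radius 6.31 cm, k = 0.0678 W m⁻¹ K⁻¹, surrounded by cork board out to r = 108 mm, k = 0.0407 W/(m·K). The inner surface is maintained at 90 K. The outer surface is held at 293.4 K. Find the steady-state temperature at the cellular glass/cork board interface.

T = 164 K

Resistance network (inner→outer):
  R'_nickel alloy = ln(0.0377/0.0338)/(2πk) = 0.1092/(2π·12.9) = 0.001347 m·K/W
  R'_cellular glass = ln(0.0631/0.0377)/(2πk) = 0.5151/(2π·0.0678) = 1.209 m·K/W
  R'_cork board = ln(0.108/0.0631)/(2πk) = 0.5374/(2π·0.0407) = 2.102 m·K/W
ΣR = 0.001347 + 1.209 + 2.102 = 3.312 m·K/W
Q' = ΔT/ΣR = (90 K − 293.4 K)/3.312 = -61.41 W/m
From the inner boundary to the cellular glass/cork board interface, ΣR_partial = 1.210 m·K/W.
T_interface = T_in − Q'·ΣR_partial = 90 K − (-61.41)(1.210) = 164 K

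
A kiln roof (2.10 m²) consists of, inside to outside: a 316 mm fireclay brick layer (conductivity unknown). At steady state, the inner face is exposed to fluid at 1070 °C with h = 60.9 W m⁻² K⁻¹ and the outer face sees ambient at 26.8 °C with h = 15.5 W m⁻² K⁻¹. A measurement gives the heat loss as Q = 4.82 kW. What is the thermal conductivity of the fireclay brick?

ΣR = ΔT/Q = |1070 − 26.8|/4820 = 0.2164 K/W
Known resistances:
  R_conv,in = 1/(hA) = 1/(60.9·2.10) = 0.007819 K/W
  R_conv,out = 1/(hA) = 1/(15.5·2.10) = 0.03072 K/W
R_fireclay brick = ΣR − ΣR_known = 0.2164 − 0.03854 = 0.1779 K/W
L/(kA) = 0.1779 ⇒ k = 0.316/(0.1779·2.10) = 0.846 W/m·K

k = 0.846 W/m·K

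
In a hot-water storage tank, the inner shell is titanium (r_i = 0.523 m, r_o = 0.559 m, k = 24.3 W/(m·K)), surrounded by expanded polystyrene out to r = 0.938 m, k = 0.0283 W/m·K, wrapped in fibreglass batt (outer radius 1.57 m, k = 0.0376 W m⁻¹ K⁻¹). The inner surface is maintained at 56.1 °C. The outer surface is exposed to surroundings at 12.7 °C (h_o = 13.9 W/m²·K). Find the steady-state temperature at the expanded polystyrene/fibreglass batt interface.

Treat each layer as a resistance in series:
  R_titanium = (1/0.523 − 1/0.559)/(4πk) = 0.1231/(4π·24.3) = 4.032×10^-4 K/W
  R_expanded polystyrene = (1/0.559 − 1/0.938)/(4πk) = 0.7228/(4π·0.0283) = 2.032 K/W
  R_fibreglass batt = (1/0.938 − 1/1.57)/(4πk) = 0.4292/(4π·0.0376) = 0.9083 K/W
  R_conv,out = 1/(4πr²h) = 1/(4π·1.57²·13.9) = 0.002323 K/W
ΣR = 4.032×10^-4 + 2.032 + 0.9083 + 0.002323 = 2.943 K/W
Q = ΔT/ΣR = (56.1 °C − 12.7 °C)/2.943 = 14.75 W
From the inner boundary to the expanded polystyrene/fibreglass batt interface, ΣR_partial = 2.032 K/W.
T_interface = T_in − Q·ΣR_partial = 56.1 °C − (14.75)(2.032) = 26.1 °C

T = 26.1 °C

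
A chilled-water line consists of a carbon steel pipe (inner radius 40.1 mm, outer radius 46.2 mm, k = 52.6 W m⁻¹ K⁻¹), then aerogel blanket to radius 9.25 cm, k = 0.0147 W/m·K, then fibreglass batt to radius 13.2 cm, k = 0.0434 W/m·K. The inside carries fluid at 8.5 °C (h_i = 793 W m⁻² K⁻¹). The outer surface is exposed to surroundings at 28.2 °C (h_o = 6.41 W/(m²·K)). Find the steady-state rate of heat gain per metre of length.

Resistance network (inner→outer):
  R'_conv,in = 1/(2πr h) = 1/(2π·0.0401·793) = 0.005005 m·K/W
  R'_carbon steel = ln(0.0462/0.0401)/(2πk) = 0.1416/(2π·52.6) = 4.285×10^-4 m·K/W
  R'_aerogel blanket = ln(0.0925/0.0462)/(2πk) = 0.6942/(2π·0.0147) = 7.516 m·K/W
  R'_fibreglass batt = ln(0.132/0.0925)/(2πk) = 0.3556/(2π·0.0434) = 1.304 m·K/W
  R'_conv,out = 1/(2πr h) = 1/(2π·0.132·6.41) = 0.1881 m·K/W
ΣR = 0.005005 + 4.285×10^-4 + 7.516 + 1.304 + 0.1881 = 9.014 m·K/W
Q' = ΔT/ΣR = (8.5 °C − 28.2 °C)/9.014 = -2.19 W/m
(Negative Q' ⇒ heat flows inward; heat gain = 2.19 W/m.)

Q' = 2.19 W/m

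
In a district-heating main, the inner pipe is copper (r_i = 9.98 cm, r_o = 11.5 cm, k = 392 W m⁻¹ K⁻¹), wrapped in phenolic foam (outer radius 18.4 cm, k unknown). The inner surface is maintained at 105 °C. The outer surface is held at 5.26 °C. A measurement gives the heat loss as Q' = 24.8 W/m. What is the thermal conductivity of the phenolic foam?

k = 0.0186 W/m·K

ΣR = ΔT/Q' = |105 − 5.26|/24.8 = 4.022 m·K/W
Known resistances:
  R'_copper = ln(0.115/0.0998)/(2πk) = 0.1418/(2π·392) = 5.756×10^-5 m·K/W
R_phenolic foam = ΣR − ΣR_known = 4.022 − 5.756×10^-5 = 4.022 m·K/W
ln(r₂/r₁)/(2πk) = 4.022 ⇒ k = 0.4700/(2π·4.022) = 0.0186 W/m·K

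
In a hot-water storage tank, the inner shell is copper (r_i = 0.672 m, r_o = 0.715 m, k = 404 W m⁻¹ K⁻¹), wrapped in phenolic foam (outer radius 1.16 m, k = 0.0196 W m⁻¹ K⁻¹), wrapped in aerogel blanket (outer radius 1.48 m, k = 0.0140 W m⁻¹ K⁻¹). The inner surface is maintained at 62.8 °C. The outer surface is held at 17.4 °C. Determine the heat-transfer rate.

Series thermal resistances, inner to outer:
  R_copper = (1/0.672 − 1/0.715)/(4πk) = 0.08949/(4π·404) = 1.763×10^-5 K/W
  R_phenolic foam = (1/0.715 − 1/1.16)/(4πk) = 0.5365/(4π·0.0196) = 2.178 K/W
  R_aerogel blanket = (1/1.16 − 1/1.48)/(4πk) = 0.1864/(4π·0.0140) = 1.059 K/W
ΣR = 1.763×10^-5 + 2.178 + 1.059 = 3.237 K/W
Q = ΔT/ΣR = (62.8 °C − 17.4 °C)/3.237 = 14.0 W

Q = 14.0 W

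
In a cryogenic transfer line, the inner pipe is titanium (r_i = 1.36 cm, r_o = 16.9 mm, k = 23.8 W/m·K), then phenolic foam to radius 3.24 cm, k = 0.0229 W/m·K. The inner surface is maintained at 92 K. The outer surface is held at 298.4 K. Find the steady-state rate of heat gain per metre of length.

Series thermal resistances, inner to outer:
  R'_titanium = ln(0.0169/0.0136)/(2πk) = 0.2172/(2π·23.8) = 0.001453 m·K/W
  R'_phenolic foam = ln(0.0324/0.0169)/(2πk) = 0.6508/(2π·0.0229) = 4.523 m·K/W
ΣR = 0.001453 + 4.523 = 4.524 m·K/W
Q' = ΔT/ΣR = (92 K − 298.4 K)/4.524 = -45.6 W/m
(Negative Q' ⇒ heat flows inward; heat gain = 45.6 W/m.)

Q' = 45.6 W/m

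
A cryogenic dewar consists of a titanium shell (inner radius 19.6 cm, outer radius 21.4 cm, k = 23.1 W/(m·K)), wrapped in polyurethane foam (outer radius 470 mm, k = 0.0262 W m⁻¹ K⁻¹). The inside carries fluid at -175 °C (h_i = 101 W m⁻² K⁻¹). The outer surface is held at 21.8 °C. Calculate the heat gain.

Q = 25.4 W

Series thermal resistances, inner to outer:
  R_conv,in = 1/(4πr²h) = 1/(4π·0.196²·101) = 0.02051 K/W
  R_titanium = (1/0.196 − 1/0.214)/(4πk) = 0.4291/(4π·23.1) = 0.001478 K/W
  R_polyurethane foam = (1/0.214 − 1/0.470)/(4πk) = 2.545/(4π·0.0262) = 7.731 K/W
ΣR = 0.02051 + 0.001478 + 7.731 = 7.753 K/W
Q = ΔT/ΣR = (-175 °C − 21.8 °C)/7.753 = -25.4 W
(Negative Q ⇒ heat flows inward; heat gain = 25.4 W.)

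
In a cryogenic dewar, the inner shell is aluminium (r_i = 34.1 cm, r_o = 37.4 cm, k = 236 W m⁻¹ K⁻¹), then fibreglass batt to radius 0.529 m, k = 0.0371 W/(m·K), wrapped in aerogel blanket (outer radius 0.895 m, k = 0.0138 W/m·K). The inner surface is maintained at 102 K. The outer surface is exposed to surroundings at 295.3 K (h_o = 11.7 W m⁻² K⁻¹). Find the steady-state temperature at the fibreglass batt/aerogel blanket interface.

T = 155 K

Treat each layer as a resistance in series:
  R_aluminium = (1/0.341 − 1/0.374)/(4πk) = 0.2588/(4π·236) = 8.725×10^-5 K/W
  R_fibreglass batt = (1/0.374 − 1/0.529)/(4πk) = 0.7834/(4π·0.0371) = 1.680 K/W
  R_aerogel blanket = (1/0.529 − 1/0.895)/(4πk) = 0.7730/(4π·0.0138) = 4.458 K/W
  R_conv,out = 1/(4πr²h) = 1/(4π·0.895²·11.7) = 0.008491 K/W
ΣR = 8.725×10^-5 + 1.680 + 4.458 + 0.008491 = 6.147 K/W
Q = ΔT/ΣR = (102 K − 295.3 K)/6.147 = -31.45 W
From the inner boundary to the fibreglass batt/aerogel blanket interface, ΣR_partial = 1.680 K/W.
T_interface = T_in − Q·ΣR_partial = 102 K − (-31.45)(1.680) = 155 K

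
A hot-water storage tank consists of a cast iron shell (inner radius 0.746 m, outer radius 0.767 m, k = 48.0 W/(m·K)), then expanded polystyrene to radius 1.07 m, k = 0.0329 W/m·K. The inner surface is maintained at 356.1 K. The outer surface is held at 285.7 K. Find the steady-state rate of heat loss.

Resistance network (inner→outer):
  R_cast iron = (1/0.746 − 1/0.767)/(4πk) = 0.03670/(4π·48.0) = 6.085×10^-5 K/W
  R_expanded polystyrene = (1/0.767 − 1/1.07)/(4πk) = 0.3692/(4π·0.0329) = 0.8930 K/W
ΣR = 6.085×10^-5 + 0.8930 = 0.8931 K/W
Q = ΔT/ΣR = (356.1 K − 285.7 K)/0.8931 = 78.8 W

Q = 78.8 W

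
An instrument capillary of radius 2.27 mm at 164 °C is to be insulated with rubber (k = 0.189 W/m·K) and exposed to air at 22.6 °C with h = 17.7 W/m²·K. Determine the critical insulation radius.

For a cylinder, r_cr = k_ins/h = 0.189/17.7 = 0.0107 m = 1.07 cm

r_cr = 1.07 cm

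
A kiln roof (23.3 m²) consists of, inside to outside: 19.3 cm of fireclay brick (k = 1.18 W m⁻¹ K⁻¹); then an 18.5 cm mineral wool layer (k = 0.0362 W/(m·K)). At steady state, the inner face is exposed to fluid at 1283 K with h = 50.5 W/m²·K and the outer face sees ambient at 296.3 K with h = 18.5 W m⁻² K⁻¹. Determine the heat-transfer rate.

Q = 4300 W

Treat each layer as a resistance in series:
  R_conv,in = 1/(hA) = 1/(50.5·23.3) = 8.499×10^-4 K/W
  R_fireclay brick = L/(kA) = 0.193/(1.18·23.3) = 0.007020 K/W
  R_mineral wool = L/(kA) = 0.185/(0.0362·23.3) = 0.2193 K/W
  R_conv,out = 1/(hA) = 1/(18.5·23.3) = 0.002320 K/W
ΣR = 8.499×10^-4 + 0.007020 + 0.2193 + 0.002320 = 0.2295 K/W
Q = ΔT/ΣR = (1283 K − 296.3 K)/0.2295 = 4300 W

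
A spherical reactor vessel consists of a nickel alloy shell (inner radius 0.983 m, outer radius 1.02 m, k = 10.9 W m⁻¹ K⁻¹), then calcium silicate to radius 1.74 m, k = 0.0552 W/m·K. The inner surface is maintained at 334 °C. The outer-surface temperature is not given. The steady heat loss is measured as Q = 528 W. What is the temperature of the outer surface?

Sum the resistances:
  R_nickel alloy = (1/0.983 − 1/1.02)/(4πk) = 0.03690/(4π·10.9) = 2.694×10^-4 K/W
  R_calcium silicate = (1/1.02 − 1/1.74)/(4πk) = 0.4057/(4π·0.0552) = 0.5848 K/W
ΣR = 0.5851 K/W
ΔT = Q·ΣR = 528 × 0.5851 = 308.9 K
Heat flows outward, so T_out = T_in − ΔT = 334 − 308.9 = 25.1 °C

T_out = 25.1 °C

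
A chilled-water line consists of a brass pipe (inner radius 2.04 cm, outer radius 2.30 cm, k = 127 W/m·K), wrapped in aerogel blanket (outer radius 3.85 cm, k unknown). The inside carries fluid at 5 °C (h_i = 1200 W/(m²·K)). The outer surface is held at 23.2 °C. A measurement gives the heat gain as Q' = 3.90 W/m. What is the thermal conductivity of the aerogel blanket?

k = 0.0176 W/m·K

ΣR = ΔT/Q' = |5 − 23.2|/3.90 = 4.667 m·K/W
Known resistances:
  R'_conv,in = 1/(2πr h) = 1/(2π·0.0204·1200) = 0.006501 m·K/W
  R'_brass = ln(0.0230/0.0204)/(2πk) = 0.1200/(2π·127) = 1.503×10^-4 m·K/W
R_aerogel blanket = ΣR − ΣR_known = 4.667 − 0.006651 = 4.660 m·K/W
ln(r₂/r₁)/(2πk) = 4.660 ⇒ k = 0.5152/(2π·4.660) = 0.0176 W/m·K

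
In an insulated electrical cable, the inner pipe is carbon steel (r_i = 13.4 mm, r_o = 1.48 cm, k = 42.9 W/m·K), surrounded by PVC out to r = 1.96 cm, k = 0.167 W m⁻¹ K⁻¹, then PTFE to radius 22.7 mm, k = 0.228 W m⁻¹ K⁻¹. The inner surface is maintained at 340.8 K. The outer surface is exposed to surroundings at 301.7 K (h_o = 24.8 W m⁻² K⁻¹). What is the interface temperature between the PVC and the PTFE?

Series thermal resistances, inner to outer:
  R'_carbon steel = ln(0.0148/0.0134)/(2πk) = 0.09937/(2π·42.9) = 3.687×10^-4 m·K/W
  R'_PVC = ln(0.0196/0.0148)/(2πk) = 0.2809/(2π·0.167) = 0.2677 m·K/W
  R'_PTFE = ln(0.0227/0.0196)/(2πk) = 0.1468/(2π·0.228) = 0.1025 m·K/W
  R'_conv,out = 1/(2πr h) = 1/(2π·0.0227·24.8) = 0.2827 m·K/W
ΣR = 3.687×10^-4 + 0.2677 + 0.1025 + 0.2827 = 0.6533 m·K/W
Q' = ΔT/ΣR = (340.8 K − 301.7 K)/0.6533 = 59.85 W/m
From the inner boundary to the PVC/PTFE interface, ΣR_partial = 0.2681 m·K/W.
T_interface = T_in − Q'·ΣR_partial = 340.8 K − (59.85)(0.2681) = 324.8 K

T = 324.8 K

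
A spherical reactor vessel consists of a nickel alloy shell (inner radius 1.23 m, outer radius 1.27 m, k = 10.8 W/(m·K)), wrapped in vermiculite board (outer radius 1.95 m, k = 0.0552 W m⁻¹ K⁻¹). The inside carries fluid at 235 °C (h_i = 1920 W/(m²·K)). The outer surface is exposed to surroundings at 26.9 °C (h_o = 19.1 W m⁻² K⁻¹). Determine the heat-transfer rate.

Q = 524 W

Resistance network (inner→outer):
  R_conv,in = 1/(4πr²h) = 1/(4π·1.23²·1920) = 2.740×10^-5 K/W
  R_nickel alloy = (1/1.23 − 1/1.27)/(4πk) = 0.02561/(4π·10.8) = 1.887×10^-4 K/W
  R_vermiculite board = (1/1.27 − 1/1.95)/(4πk) = 0.2746/(4π·0.0552) = 0.3958 K/W
  R_conv,out = 1/(4πr²h) = 1/(4π·1.95²·19.1) = 0.001096 K/W
ΣR = 2.740×10^-5 + 1.887×10^-4 + 0.3958 + 0.001096 = 0.3971 K/W
Q = ΔT/ΣR = (235 °C − 26.9 °C)/0.3971 = 524 W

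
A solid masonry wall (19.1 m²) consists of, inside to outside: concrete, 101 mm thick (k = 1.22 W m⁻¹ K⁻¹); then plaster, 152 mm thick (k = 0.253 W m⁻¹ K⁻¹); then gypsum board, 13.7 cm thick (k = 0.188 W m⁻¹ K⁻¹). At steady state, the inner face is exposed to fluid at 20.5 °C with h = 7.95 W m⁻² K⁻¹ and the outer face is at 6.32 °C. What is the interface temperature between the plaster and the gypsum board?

T = 13.0 °C

Treat each layer as a resistance in series:
  R_conv,in = 1/(hA) = 1/(7.95·19.1) = 0.006586 K/W
  R_concrete = L/(kA) = 0.101/(1.22·19.1) = 0.004334 K/W
  R_plaster = L/(kA) = 0.152/(0.253·19.1) = 0.03146 K/W
  R_gypsum board = L/(kA) = 0.137/(0.188·19.1) = 0.03815 K/W
ΣR = 0.006586 + 0.004334 + 0.03146 + 0.03815 = 0.08053 K/W
Q = ΔT/ΣR = (20.5 °C − 6.32 °C)/0.08053 = 176.1 W
From the inner boundary to the plaster/gypsum board interface, ΣR_partial = 0.04238 K/W.
T_interface = T_in − Q·ΣR_partial = 20.5 °C − (176.1)(0.04238) = 13.0 °C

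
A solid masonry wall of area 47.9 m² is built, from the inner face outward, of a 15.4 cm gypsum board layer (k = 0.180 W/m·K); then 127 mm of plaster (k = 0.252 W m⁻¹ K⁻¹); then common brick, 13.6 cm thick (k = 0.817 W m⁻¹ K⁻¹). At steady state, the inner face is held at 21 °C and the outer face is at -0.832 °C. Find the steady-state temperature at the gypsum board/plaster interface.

Series thermal resistances, inner to outer:
  R_gypsum board = L/(kA) = 0.154/(0.180·47.9) = 0.01786 K/W
  R_plaster = L/(kA) = 0.127/(0.252·47.9) = 0.01052 K/W
  R_common brick = L/(kA) = 0.136/(0.817·47.9) = 0.003475 K/W
ΣR = 0.01786 + 0.01052 + 0.003475 = 0.03186 K/W
Q = ΔT/ΣR = (21 °C − -0.832 °C)/0.03186 = 685.2 W
From the inner boundary to the gypsum board/plaster interface, ΣR_partial = 0.01786 K/W.
T_interface = T_in − Q·ΣR_partial = 21 °C − (685.2)(0.01786) = 8.76 °C

T = 8.76 °C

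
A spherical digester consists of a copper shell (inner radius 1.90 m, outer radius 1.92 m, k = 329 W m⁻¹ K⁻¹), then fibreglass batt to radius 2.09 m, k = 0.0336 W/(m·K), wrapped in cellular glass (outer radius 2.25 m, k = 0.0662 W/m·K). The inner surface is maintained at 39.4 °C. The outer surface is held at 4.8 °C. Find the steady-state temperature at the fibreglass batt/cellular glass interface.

Series thermal resistances, inner to outer:
  R_copper = (1/1.90 − 1/1.92)/(4πk) = 0.005482/(4π·329) = 1.326×10^-6 K/W
  R_fibreglass batt = (1/1.92 − 1/2.09)/(4πk) = 0.04236/(4π·0.0336) = 0.1003 K/W
  R_cellular glass = (1/2.09 − 1/2.25)/(4πk) = 0.03402/(4π·0.0662) = 0.04090 K/W
ΣR = 1.326×10^-6 + 0.1003 + 0.04090 = 0.1412 K/W
Q = ΔT/ΣR = (39.4 °C − 4.8 °C)/0.1412 = 245.0 W
From the inner boundary to the fibreglass batt/cellular glass interface, ΣR_partial = 0.1003 K/W.
T_interface = T_in − Q·ΣR_partial = 39.4 °C − (245.0)(0.1003) = 14.8 °C

T = 14.8 °C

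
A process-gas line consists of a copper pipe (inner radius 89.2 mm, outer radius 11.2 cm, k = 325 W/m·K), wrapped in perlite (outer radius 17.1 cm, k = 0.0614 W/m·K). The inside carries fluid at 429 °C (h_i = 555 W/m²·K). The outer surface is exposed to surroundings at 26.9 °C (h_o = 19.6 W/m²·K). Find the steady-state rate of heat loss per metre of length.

Resistance network (inner→outer):
  R'_conv,in = 1/(2πr h) = 1/(2π·0.0892·555) = 0.003215 m·K/W
  R'_copper = ln(0.112/0.0892)/(2πk) = 0.2276/(2π·325) = 1.115×10^-4 m·K/W
  R'_perlite = ln(0.171/0.112)/(2πk) = 0.4232/(2π·0.0614) = 1.097 m·K/W
  R'_conv,out = 1/(2πr h) = 1/(2π·0.171·19.6) = 0.04749 m·K/W
ΣR = 0.003215 + 1.115×10^-4 + 1.097 + 0.04749 = 1.148 m·K/W
Q' = ΔT/ΣR = (429 °C − 26.9 °C)/1.148 = 350 W/m

Q' = 350 W/m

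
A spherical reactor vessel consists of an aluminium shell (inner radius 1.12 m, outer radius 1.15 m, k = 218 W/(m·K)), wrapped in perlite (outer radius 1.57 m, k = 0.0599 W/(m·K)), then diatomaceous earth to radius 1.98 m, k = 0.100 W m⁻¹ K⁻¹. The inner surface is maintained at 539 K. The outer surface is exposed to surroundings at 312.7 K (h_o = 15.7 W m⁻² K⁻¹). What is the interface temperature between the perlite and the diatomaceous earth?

Resistance network (inner→outer):
  R_aluminium = (1/1.12 − 1/1.15)/(4πk) = 0.02329/(4π·218) = 8.502×10^-6 K/W
  R_perlite = (1/1.15 − 1/1.57)/(4πk) = 0.2326/(4π·0.0599) = 0.3090 K/W
  R_diatomaceous earth = (1/1.57 − 1/1.98)/(4πk) = 0.1319/(4π·0.100) = 0.1050 K/W
  R_conv,out = 1/(4πr²h) = 1/(4π·1.98²·15.7) = 0.001293 K/W
ΣR = 8.502×10^-6 + 0.3090 + 0.1050 + 0.001293 = 0.4153 K/W
Q = ΔT/ΣR = (539 K − 312.7 K)/0.4153 = 544.9 W
From the inner boundary to the perlite/diatomaceous earth interface, ΣR_partial = 0.3090 K/W.
T_interface = T_in − Q·ΣR_partial = 539 K − (544.9)(0.3090) = 370.6 K

T = 370.6 K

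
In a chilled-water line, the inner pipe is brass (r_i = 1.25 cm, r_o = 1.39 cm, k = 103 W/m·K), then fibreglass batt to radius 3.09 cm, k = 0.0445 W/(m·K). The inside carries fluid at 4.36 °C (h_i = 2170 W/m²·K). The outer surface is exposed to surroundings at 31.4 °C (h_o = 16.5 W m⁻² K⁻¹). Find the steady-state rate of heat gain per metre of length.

Series thermal resistances, inner to outer:
  R'_conv,in = 1/(2πr h) = 1/(2π·0.0125·2170) = 0.005867 m·K/W
  R'_brass = ln(0.0139/0.0125)/(2πk) = 0.1062/(2π·103) = 1.640×10^-4 m·K/W
  R'_fibreglass batt = ln(0.0309/0.0139)/(2πk) = 0.7989/(2π·0.0445) = 2.857 m·K/W
  R'_conv,out = 1/(2πr h) = 1/(2π·0.0309·16.5) = 0.3122 m·K/W
ΣR = 0.005867 + 1.640×10^-4 + 2.857 + 0.3122 = 3.175 m·K/W
Q' = ΔT/ΣR = (4.36 °C − 31.4 °C)/3.175 = -8.52 W/m
(Negative Q' ⇒ heat flows inward; heat gain = 8.52 W/m.)

Q' = 8.52 W/m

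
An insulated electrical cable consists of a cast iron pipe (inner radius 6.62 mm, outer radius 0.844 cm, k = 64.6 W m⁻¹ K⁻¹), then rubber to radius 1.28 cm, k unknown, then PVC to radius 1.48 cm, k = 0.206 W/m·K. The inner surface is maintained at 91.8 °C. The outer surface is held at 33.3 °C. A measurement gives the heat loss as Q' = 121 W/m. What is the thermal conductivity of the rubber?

k = 0.179 W/m·K

ΣR = ΔT/Q' = |91.8 − 33.3|/121 = 0.4835 m·K/W
Known resistances:
  R'_cast iron = ln(0.00844/0.00662)/(2πk) = 0.2429/(2π·64.6) = 5.984×10^-4 m·K/W
  R'_PVC = ln(0.0148/0.0128)/(2πk) = 0.1452/(2π·0.206) = 0.1122 m·K/W
R_rubber = ΣR − ΣR_known = 0.4835 − 0.1128 = 0.3707 m·K/W
ln(r₂/r₁)/(2πk) = 0.3707 ⇒ k = 0.4165/(2π·0.3707) = 0.179 W/m·K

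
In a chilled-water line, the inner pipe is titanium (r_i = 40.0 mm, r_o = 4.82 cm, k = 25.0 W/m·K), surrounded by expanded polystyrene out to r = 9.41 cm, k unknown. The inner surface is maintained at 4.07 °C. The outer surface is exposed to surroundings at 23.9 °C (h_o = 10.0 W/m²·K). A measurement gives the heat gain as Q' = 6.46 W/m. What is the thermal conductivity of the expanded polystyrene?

ΣR = ΔT/Q' = |4.07 − 23.9|/6.46 = 3.070 m·K/W
Known resistances:
  R'_titanium = ln(0.0482/0.0400)/(2πk) = 0.1865/(2π·25.0) = 0.001187 m·K/W
  R'_conv,out = 1/(2πr h) = 1/(2π·0.0941·10.0) = 0.1691 m·K/W
R_expanded polystyrene = ΣR − ΣR_known = 3.070 − 0.1703 = 2.900 m·K/W
ln(r₂/r₁)/(2πk) = 2.900 ⇒ k = 0.6690/(2π·2.900) = 0.0367 W/m·K

k = 0.0367 W/m·K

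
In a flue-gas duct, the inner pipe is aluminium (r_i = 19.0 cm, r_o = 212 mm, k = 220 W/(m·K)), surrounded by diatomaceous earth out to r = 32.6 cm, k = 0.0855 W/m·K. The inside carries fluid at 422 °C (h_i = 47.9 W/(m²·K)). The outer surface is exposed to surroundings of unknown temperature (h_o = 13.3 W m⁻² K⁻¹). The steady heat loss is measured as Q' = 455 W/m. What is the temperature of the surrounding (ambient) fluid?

T_out = 32.8 °C

Sum the resistances:
  R'_conv,in = 1/(2πr h) = 1/(2π·0.190·47.9) = 0.01749 m·K/W
  R'_aluminium = ln(0.212/0.190)/(2πk) = 0.1096/(2π·220) = 7.926×10^-5 m·K/W
  R'_diatomaceous earth = ln(0.326/0.212)/(2πk) = 0.4303/(2π·0.0855) = 0.8010 m·K/W
  R'_conv,out = 1/(2πr h) = 1/(2π·0.326·13.3) = 0.03671 m·K/W
ΣR = 0.8553 m·K/W
ΔT = Q'·ΣR = 455 × 0.8553 = 389.2 K
Heat flows outward, so T_out = T_in − ΔT = 422 − 389.2 = 32.8 °C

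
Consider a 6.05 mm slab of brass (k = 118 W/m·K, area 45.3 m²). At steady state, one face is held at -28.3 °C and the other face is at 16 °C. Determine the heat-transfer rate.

Q = 3.91×10^7 W

Q = kA·ΔT/L = 118 × 45.3 × |-28.3 °C − 16 °C| / 0.00605 = 3.91×10^7 W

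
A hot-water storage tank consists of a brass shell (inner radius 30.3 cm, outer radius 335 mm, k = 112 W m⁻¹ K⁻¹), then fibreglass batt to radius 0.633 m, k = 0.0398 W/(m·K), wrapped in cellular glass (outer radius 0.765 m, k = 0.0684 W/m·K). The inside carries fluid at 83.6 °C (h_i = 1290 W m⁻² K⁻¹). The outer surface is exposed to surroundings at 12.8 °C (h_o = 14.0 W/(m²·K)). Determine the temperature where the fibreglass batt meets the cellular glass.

T = 20.2 °C

Series thermal resistances, inner to outer:
  R_conv,in = 1/(4πr²h) = 1/(4π·0.303²·1290) = 6.719×10^-4 K/W
  R_brass = (1/0.303 − 1/0.335)/(4πk) = 0.3153/(4π·112) = 2.240×10^-4 K/W
  R_fibreglass batt = (1/0.335 − 1/0.633)/(4πk) = 1.405/(4π·0.0398) = 2.810 K/W
  R_cellular glass = (1/0.633 − 1/0.765)/(4πk) = 0.2726/(4π·0.0684) = 0.3171 K/W
  R_conv,out = 1/(4πr²h) = 1/(4π·0.765²·14.0) = 0.009713 K/W
ΣR = 6.719×10^-4 + 2.240×10^-4 + 2.810 + 0.3171 + 0.009713 = 3.138 K/W
Q = ΔT/ΣR = (83.6 °C − 12.8 °C)/3.138 = 22.56 W
From the inner boundary to the fibreglass batt/cellular glass interface, ΣR_partial = 2.811 K/W.
T_interface = T_in − Q·ΣR_partial = 83.6 °C − (22.56)(2.811) = 20.2 °C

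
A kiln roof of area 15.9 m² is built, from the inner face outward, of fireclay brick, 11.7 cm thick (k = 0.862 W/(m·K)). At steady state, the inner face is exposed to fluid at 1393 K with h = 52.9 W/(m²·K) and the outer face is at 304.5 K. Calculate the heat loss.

Q = 1.12×10^5 W

Resistance network (inner→outer):
  R_conv,in = 1/(hA) = 1/(52.9·15.9) = 0.001189 K/W
  R_fireclay brick = L/(kA) = 0.117/(0.862·15.9) = 0.008537 K/W
ΣR = 0.001189 + 0.008537 = 0.009726 K/W
Q = ΔT/ΣR = (1393 K − 304.5 K)/0.009726 = 1.12×10^5 W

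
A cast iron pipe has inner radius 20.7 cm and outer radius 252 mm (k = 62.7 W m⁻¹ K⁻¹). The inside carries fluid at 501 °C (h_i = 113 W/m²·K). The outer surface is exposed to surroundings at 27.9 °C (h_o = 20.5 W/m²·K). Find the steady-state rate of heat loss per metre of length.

Q' = 12.4 kW/m

Series thermal resistances, inner to outer:
  R'_conv,in = 1/(2πr h) = 1/(2π·0.207·113) = 0.006804 m·K/W
  R'_cast iron = ln(0.252/0.207)/(2πk) = 0.1967/(2π·62.7) = 4.993×10^-4 m·K/W
  R'_conv,out = 1/(2πr h) = 1/(2π·0.252·20.5) = 0.03081 m·K/W
ΣR = 0.006804 + 4.993×10^-4 + 0.03081 = 0.03811 m·K/W
Q' = ΔT/ΣR = (501 °C − 27.9 °C)/0.03811 = 12400 W/m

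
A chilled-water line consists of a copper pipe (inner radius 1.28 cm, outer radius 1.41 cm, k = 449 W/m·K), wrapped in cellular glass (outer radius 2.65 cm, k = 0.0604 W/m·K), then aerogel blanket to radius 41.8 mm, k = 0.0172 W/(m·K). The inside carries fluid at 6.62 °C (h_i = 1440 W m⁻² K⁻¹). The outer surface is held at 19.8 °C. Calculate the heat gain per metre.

Q' = 2.24 W/m

Treat each layer as a resistance in series:
  R'_conv,in = 1/(2πr h) = 1/(2π·0.0128·1440) = 0.008635 m·K/W
  R'_copper = ln(0.0141/0.0128)/(2πk) = 0.09673/(2π·449) = 3.429×10^-5 m·K/W
  R'_cellular glass = ln(0.0265/0.0141)/(2πk) = 0.6310/(2π·0.0604) = 1.663 m·K/W
  R'_aerogel blanket = ln(0.0418/0.0265)/(2πk) = 0.4558/(2π·0.0172) = 4.217 m·K/W
ΣR = 0.008635 + 3.429×10^-5 + 1.663 + 4.217 = 5.889 m·K/W
Q' = ΔT/ΣR = (6.62 °C − 19.8 °C)/5.889 = -2.24 W/m
(Negative Q' ⇒ heat flows inward; heat gain = 2.24 W/m.)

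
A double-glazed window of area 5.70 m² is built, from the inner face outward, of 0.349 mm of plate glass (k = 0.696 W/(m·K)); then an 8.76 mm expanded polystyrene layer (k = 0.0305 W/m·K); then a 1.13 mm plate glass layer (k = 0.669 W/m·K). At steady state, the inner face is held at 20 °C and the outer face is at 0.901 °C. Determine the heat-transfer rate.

Q = 376 W

Treat each layer as a resistance in series:
  R_plate glass = L/(kA) = 3.49×10^-4/(0.696·5.70) = 8.797×10^-5 K/W
  R_expanded polystyrene = L/(kA) = 0.00876/(0.0305·5.70) = 0.05039 K/W
  R_plate glass = L/(kA) = 0.00113/(0.669·5.70) = 2.963×10^-4 K/W
ΣR = 8.797×10^-5 + 0.05039 + 2.963×10^-4 = 0.05077 K/W
Q = ΔT/ΣR = (20 °C − 0.901 °C)/0.05077 = 376 W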